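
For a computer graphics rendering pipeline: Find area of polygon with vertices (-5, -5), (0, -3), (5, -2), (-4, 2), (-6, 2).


Shoelace sum: ((-5)*(-3) - 0*(-5)) + (0*(-2) - 5*(-3)) + (5*2 - (-4)*(-2)) + ((-4)*2 - (-6)*2) + ((-6)*(-5) - (-5)*2)
= 76
Area = |76|/2 = 38

38


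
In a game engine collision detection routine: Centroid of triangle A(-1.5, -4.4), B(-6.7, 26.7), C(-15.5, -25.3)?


Centroid = ((x_A+x_B+x_C)/3, (y_A+y_B+y_C)/3)
= (((-1.5)+(-6.7)+(-15.5))/3, ((-4.4)+26.7+(-25.3))/3)
= (-7.9, -1)

(-7.9, -1)


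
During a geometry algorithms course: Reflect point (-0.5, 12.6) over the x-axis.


Reflection over x-axis: (x,y) -> (x,-y)
(-0.5, 12.6) -> (-0.5, -12.6)

(-0.5, -12.6)


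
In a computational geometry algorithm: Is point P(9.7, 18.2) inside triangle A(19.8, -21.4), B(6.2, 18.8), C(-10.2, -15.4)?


Cross products: AB x AP = -132.54, BC x BP = 129.54, CA x CP = 1127.4
All same sign? no

No, outside


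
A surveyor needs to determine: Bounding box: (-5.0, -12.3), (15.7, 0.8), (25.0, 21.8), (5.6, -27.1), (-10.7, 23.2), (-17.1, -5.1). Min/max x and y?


x range: [-17.1, 25]
y range: [-27.1, 23.2]
Bounding box: (-17.1,-27.1) to (25,23.2)

(-17.1,-27.1) to (25,23.2)


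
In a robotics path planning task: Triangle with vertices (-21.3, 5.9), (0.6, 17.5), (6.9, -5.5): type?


Side lengths squared: AB^2=614.17, BC^2=568.69, CA^2=925.2
Sorted: [568.69, 614.17, 925.2]
By sides: Scalene, By angles: Acute

Scalene, Acute


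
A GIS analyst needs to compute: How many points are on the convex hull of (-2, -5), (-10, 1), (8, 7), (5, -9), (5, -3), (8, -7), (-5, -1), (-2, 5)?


Convex hull vertices (CCW): (-10, 1), (-2, -5), (5, -9), (8, -7), (8, 7), (-2, 5)
Count = 6

6


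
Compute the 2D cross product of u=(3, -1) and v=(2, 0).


u x v = u_x*v_y - u_y*v_x = 3*0 - (-1)*2
= 0 - (-2) = 2

2


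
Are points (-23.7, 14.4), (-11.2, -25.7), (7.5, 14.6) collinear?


Cross product: ((-11.2)-(-23.7))*(14.6-14.4) - ((-25.7)-14.4)*(7.5-(-23.7))
= 1253.62

No, not collinear


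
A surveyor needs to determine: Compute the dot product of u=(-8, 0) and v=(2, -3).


u . v = u_x*v_x + u_y*v_y = (-8)*2 + 0*(-3)
= (-16) + 0 = -16

-16


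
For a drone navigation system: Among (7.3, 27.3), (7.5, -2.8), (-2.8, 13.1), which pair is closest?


d(P0,P1) = 30.1007, d(P0,P2) = 17.4256, d(P1,P2) = 18.9447
Closest: P0 and P2

Closest pair: (7.3, 27.3) and (-2.8, 13.1), distance = 17.4256


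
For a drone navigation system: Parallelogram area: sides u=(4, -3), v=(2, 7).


|u x v| = |4*7 - (-3)*2|
= |28 - (-6)| = 34

34


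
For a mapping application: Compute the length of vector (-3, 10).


|u| = sqrt((-3)^2 + 10^2) = sqrt(109) = 10.4403

10.4403


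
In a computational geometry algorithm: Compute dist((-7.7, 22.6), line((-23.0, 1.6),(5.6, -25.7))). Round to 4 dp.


|cross product| = 1018.29
|line direction| = sqrt(1563.25) = 39.538
Distance = 1018.29/sqrt(1563.25) = 25.7547

25.7547


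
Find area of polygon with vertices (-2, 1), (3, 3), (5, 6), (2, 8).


Shoelace sum: ((-2)*3 - 3*1) + (3*6 - 5*3) + (5*8 - 2*6) + (2*1 - (-2)*8)
= 40
Area = |40|/2 = 20

20


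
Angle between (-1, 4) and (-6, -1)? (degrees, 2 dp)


u.v = 2, |u| = sqrt(17) = 4.1231, |v| = sqrt(37) = 6.0828
cos(theta) = u.v/(|u||v|) = 2/sqrt(629) = 0.079745
theta = acos(0.079745) = 85.43 degrees

85.43 degrees


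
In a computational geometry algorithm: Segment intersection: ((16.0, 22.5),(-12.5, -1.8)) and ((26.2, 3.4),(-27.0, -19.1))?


Cross products: d1=-1245.62, d2=-594.11, d3=792.21, d4=140.7
d1*d2 < 0 and d3*d4 < 0? no

No, they don't intersect


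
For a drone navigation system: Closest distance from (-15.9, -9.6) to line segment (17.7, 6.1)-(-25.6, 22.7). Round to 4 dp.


Project P onto AB: t = 0.5554 (clamped to [0,1])
Closest point on segment: (-6.3468, 15.3189)
Distance: 26.6873

26.6873


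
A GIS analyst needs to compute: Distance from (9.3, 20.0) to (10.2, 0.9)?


dx=0.9, dy=-19.1
d^2 = 0.9^2 + (-19.1)^2 = 365.62
d = sqrt(365.62) = 19.1212

19.1212


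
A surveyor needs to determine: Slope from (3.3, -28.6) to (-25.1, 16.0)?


slope = (y2-y1)/(x2-x1) = (16-(-28.6))/((-25.1)-3.3) = 44.6/(-28.4) = -1.5704

-1.5704


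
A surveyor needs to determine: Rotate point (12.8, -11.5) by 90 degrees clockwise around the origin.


90° CW: (x,y) -> (y, -x)
(12.8,-11.5) -> (-11.5, -12.8)

(-11.5, -12.8)


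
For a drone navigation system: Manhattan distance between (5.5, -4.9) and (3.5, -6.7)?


|5.5-3.5| + |(-4.9)-(-6.7)| = 2 + 1.8 = 3.8

3.8


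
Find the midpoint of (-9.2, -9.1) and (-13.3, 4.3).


M = (((-9.2)+(-13.3))/2, ((-9.1)+4.3)/2)
= (-11.25, -2.4)

(-11.25, -2.4)


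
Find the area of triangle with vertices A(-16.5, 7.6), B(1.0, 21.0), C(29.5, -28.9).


Area = |x_A(y_B-y_C) + x_B(y_C-y_A) + x_C(y_A-y_B)|/2
= |(-823.35) + (-36.5) + (-395.3)|/2
= 1255.15/2 = 627.575

627.575


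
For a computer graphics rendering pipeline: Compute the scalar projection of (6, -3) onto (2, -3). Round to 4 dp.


u.v = 21, |v| = sqrt(13) = 3.6056
Scalar projection = u.v / |v| = 21 / sqrt(13) = 5.8244

5.8244


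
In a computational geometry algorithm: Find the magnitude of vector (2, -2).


|u| = sqrt(2^2 + (-2)^2) = sqrt(8) = 2.8284

2.8284


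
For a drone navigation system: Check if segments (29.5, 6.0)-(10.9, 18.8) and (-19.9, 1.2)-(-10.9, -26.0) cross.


Cross products: d1=1386.88, d2=996.16, d3=721.6, d4=1112.32
d1*d2 < 0 and d3*d4 < 0? no

No, they don't intersect


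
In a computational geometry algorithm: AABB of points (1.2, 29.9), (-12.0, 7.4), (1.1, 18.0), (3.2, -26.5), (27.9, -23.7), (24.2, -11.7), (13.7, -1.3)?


x range: [-12, 27.9]
y range: [-26.5, 29.9]
Bounding box: (-12,-26.5) to (27.9,29.9)

(-12,-26.5) to (27.9,29.9)


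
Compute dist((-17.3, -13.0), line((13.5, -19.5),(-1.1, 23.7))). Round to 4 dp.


|cross product| = 1235.66
|line direction| = sqrt(2079.4) = 45.6004
Distance = 1235.66/sqrt(2079.4) = 27.0975

27.0975


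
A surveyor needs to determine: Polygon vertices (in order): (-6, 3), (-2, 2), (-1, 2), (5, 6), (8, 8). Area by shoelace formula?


Shoelace sum: ((-6)*2 - (-2)*3) + ((-2)*2 - (-1)*2) + ((-1)*6 - 5*2) + (5*8 - 8*6) + (8*3 - (-6)*8)
= 40
Area = |40|/2 = 20

20


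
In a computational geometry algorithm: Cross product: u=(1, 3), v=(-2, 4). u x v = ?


u x v = u_x*v_y - u_y*v_x = 1*4 - 3*(-2)
= 4 - (-6) = 10

10


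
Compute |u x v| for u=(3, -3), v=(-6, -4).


|u x v| = |3*(-4) - (-3)*(-6)|
= |(-12) - 18| = 30

30


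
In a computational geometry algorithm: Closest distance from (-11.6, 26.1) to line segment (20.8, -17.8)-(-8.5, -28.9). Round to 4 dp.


Project P onto AB: t = 0.4706 (clamped to [0,1])
Closest point on segment: (7.0102, -23.0241)
Distance: 52.5311

52.5311


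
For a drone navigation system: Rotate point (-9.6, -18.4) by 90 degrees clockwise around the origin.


90° CW: (x,y) -> (y, -x)
(-9.6,-18.4) -> (-18.4, 9.6)

(-18.4, 9.6)


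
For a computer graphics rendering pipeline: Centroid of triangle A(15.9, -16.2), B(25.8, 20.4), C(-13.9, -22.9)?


Centroid = ((x_A+x_B+x_C)/3, (y_A+y_B+y_C)/3)
= ((15.9+25.8+(-13.9))/3, ((-16.2)+20.4+(-22.9))/3)
= (9.2667, -6.2333)

(9.2667, -6.2333)


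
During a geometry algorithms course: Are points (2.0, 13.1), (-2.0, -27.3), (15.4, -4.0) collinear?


Cross product: ((-2)-2)*((-4)-13.1) - ((-27.3)-13.1)*(15.4-2)
= 609.76

No, not collinear


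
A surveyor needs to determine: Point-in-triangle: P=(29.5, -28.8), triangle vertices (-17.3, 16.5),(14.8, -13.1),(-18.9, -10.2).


Cross products: AB x AP = -68.85, BC x BP = 486.46, CA x CP = -1322.04
All same sign? no

No, outside


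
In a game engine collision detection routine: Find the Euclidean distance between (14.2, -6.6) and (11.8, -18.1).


dx=-2.4, dy=-11.5
d^2 = (-2.4)^2 + (-11.5)^2 = 138.01
d = sqrt(138.01) = 11.7478

11.7478


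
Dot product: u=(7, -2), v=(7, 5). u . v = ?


u . v = u_x*v_x + u_y*v_y = 7*7 + (-2)*5
= 49 + (-10) = 39

39


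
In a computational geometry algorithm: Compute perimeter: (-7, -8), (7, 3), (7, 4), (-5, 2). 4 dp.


Sides: (-7, -8)->(7, 3): sqrt(317) = 17.804494, (7, 3)->(7, 4): sqrt(1) = 1, (7, 4)->(-5, 2): sqrt(148) = 12.165525, (-5, 2)->(-7, -8): sqrt(104) = 10.198039
Sum = 41.168058
Perimeter = 41.1681

41.1681


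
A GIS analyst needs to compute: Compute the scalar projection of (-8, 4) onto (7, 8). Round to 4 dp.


u.v = -24, |v| = sqrt(113) = 10.6301
Scalar projection = u.v / |v| = -24 / sqrt(113) = -2.2577

-2.2577


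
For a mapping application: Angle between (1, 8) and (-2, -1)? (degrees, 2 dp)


u.v = -10, |u| = sqrt(65) = 8.0623, |v| = sqrt(5) = 2.2361
cos(theta) = u.v/(|u||v|) = -10/sqrt(325) = -0.5547
theta = acos(-0.5547) = 123.69 degrees

123.69 degrees


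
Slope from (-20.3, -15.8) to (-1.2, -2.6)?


slope = (y2-y1)/(x2-x1) = ((-2.6)-(-15.8))/((-1.2)-(-20.3)) = 13.2/19.1 = 0.6911

0.6911


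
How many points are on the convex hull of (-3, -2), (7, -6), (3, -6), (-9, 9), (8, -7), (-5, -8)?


Convex hull vertices (CCW): (-9, 9), (-5, -8), (8, -7), (7, -6)
Count = 4

4


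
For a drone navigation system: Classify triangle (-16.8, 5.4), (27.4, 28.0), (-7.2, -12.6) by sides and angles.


Side lengths squared: AB^2=2464.4, BC^2=2845.52, CA^2=416.16
Sorted: [416.16, 2464.4, 2845.52]
By sides: Scalene, By angles: Acute

Scalene, Acute


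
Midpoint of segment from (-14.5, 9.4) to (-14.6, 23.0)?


M = (((-14.5)+(-14.6))/2, (9.4+23)/2)
= (-14.55, 16.2)

(-14.55, 16.2)


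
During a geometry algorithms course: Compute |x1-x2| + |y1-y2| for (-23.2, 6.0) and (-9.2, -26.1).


|(-23.2)-(-9.2)| + |6-(-26.1)| = 14 + 32.1 = 46.1

46.1


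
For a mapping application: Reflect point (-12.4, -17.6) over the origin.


Reflection over origin: (x,y) -> (-x,-y)
(-12.4, -17.6) -> (12.4, 17.6)

(12.4, 17.6)


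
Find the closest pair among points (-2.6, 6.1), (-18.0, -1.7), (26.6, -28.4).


d(P0,P1) = 17.2627, d(P0,P2) = 45.1983, d(P1,P2) = 51.9812
Closest: P0 and P1

Closest pair: (-2.6, 6.1) and (-18.0, -1.7), distance = 17.2627


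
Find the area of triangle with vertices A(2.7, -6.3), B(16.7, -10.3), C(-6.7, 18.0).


Area = |x_A(y_B-y_C) + x_B(y_C-y_A) + x_C(y_A-y_B)|/2
= |(-76.41) + 405.81 + (-26.8)|/2
= 302.6/2 = 151.3

151.3


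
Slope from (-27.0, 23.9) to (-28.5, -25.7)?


slope = (y2-y1)/(x2-x1) = ((-25.7)-23.9)/((-28.5)-(-27)) = (-49.6)/(-1.5) = 33.0667

33.0667


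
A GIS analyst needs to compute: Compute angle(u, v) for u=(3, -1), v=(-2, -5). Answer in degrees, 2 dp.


u.v = -1, |u| = sqrt(10) = 3.1623, |v| = sqrt(29) = 5.3852
cos(theta) = u.v/(|u||v|) = -1/sqrt(290) = -0.058722
theta = acos(-0.058722) = 93.37 degrees

93.37 degrees


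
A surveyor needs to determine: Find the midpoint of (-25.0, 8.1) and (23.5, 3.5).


M = (((-25)+23.5)/2, (8.1+3.5)/2)
= (-0.75, 5.8)

(-0.75, 5.8)


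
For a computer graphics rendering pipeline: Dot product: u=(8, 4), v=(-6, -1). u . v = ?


u . v = u_x*v_x + u_y*v_y = 8*(-6) + 4*(-1)
= (-48) + (-4) = -52

-52


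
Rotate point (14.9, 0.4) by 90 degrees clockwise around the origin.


90° CW: (x,y) -> (y, -x)
(14.9,0.4) -> (0.4, -14.9)

(0.4, -14.9)


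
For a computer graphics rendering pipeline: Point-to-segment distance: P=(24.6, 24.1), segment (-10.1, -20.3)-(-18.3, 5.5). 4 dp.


Project P onto AB: t = 1 (clamped to [0,1])
Closest point on segment: (-18.3, 5.5)
Distance: 46.7586

46.7586


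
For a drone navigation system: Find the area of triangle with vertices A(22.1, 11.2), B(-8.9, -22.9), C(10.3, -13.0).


Area = |x_A(y_B-y_C) + x_B(y_C-y_A) + x_C(y_A-y_B)|/2
= |(-218.79) + 215.38 + 351.23|/2
= 347.82/2 = 173.91

173.91


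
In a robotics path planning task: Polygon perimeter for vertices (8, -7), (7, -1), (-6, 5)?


Sides: (8, -7)->(7, -1): sqrt(37) = 6.082763, (7, -1)->(-6, 5): sqrt(205) = 14.317821, (-6, 5)->(8, -7): sqrt(340) = 18.439089
Sum = 38.839673
Perimeter = 38.8397

38.8397


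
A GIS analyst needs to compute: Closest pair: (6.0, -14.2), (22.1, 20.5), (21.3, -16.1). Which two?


d(P0,P1) = 38.2531, d(P0,P2) = 15.4175, d(P1,P2) = 36.6087
Closest: P0 and P2

Closest pair: (6.0, -14.2) and (21.3, -16.1), distance = 15.4175


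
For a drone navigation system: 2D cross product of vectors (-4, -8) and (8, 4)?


u x v = u_x*v_y - u_y*v_x = (-4)*4 - (-8)*8
= (-16) - (-64) = 48

48


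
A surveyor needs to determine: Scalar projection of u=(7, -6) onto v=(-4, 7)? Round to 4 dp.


u.v = -70, |v| = sqrt(65) = 8.0623
Scalar projection = u.v / |v| = -70 / sqrt(65) = -8.6824

-8.6824


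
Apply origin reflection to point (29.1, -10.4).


Reflection over origin: (x,y) -> (-x,-y)
(29.1, -10.4) -> (-29.1, 10.4)

(-29.1, 10.4)


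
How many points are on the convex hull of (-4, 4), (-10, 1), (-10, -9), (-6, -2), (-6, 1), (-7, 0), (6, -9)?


Convex hull vertices (CCW): (-10, -9), (6, -9), (-4, 4), (-10, 1)
Count = 4

4


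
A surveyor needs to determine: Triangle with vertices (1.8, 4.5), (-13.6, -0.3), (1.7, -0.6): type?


Side lengths squared: AB^2=260.2, BC^2=234.18, CA^2=26.02
Sorted: [26.02, 234.18, 260.2]
By sides: Scalene, By angles: Right

Scalene, Right


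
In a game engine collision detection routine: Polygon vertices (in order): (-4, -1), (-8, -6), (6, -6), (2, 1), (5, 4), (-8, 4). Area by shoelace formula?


Shoelace sum: ((-4)*(-6) - (-8)*(-1)) + ((-8)*(-6) - 6*(-6)) + (6*1 - 2*(-6)) + (2*4 - 5*1) + (5*4 - (-8)*4) + ((-8)*(-1) - (-4)*4)
= 197
Area = |197|/2 = 98.5

98.5


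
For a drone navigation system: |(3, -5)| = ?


|u| = sqrt(3^2 + (-5)^2) = sqrt(34) = 5.831

5.831


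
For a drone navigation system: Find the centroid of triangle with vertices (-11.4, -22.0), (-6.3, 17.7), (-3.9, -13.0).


Centroid = ((x_A+x_B+x_C)/3, (y_A+y_B+y_C)/3)
= (((-11.4)+(-6.3)+(-3.9))/3, ((-22)+17.7+(-13))/3)
= (-7.2, -5.7667)

(-7.2, -5.7667)


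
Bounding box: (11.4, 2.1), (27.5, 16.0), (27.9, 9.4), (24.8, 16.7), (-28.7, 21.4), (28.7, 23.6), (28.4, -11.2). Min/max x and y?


x range: [-28.7, 28.7]
y range: [-11.2, 23.6]
Bounding box: (-28.7,-11.2) to (28.7,23.6)

(-28.7,-11.2) to (28.7,23.6)


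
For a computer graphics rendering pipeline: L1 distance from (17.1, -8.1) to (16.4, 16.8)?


|17.1-16.4| + |(-8.1)-16.8| = 0.7 + 24.9 = 25.6

25.6


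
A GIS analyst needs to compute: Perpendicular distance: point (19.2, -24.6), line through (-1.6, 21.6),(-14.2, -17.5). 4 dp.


|cross product| = 1395.4
|line direction| = sqrt(1687.57) = 41.08
Distance = 1395.4/sqrt(1687.57) = 33.9678

33.9678


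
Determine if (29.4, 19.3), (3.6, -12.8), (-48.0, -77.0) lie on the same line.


Cross product: (3.6-29.4)*((-77)-19.3) - ((-12.8)-19.3)*((-48)-29.4)
= 0

Yes, collinear


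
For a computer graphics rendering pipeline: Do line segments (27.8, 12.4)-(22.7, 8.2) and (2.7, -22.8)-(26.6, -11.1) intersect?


Cross products: d1=547.61, d2=506.9, d3=74.1, d4=114.81
d1*d2 < 0 and d3*d4 < 0? no

No, they don't intersect


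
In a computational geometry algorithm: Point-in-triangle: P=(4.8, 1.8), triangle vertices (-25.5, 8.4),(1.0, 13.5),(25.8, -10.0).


Cross products: AB x AP = -329.43, BC x BP = -200.86, CA x CP = -218.94
All same sign? yes

Yes, inside


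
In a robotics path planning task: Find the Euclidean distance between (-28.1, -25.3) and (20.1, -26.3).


dx=48.2, dy=-1
d^2 = 48.2^2 + (-1)^2 = 2324.24
d = sqrt(2324.24) = 48.2104

48.2104


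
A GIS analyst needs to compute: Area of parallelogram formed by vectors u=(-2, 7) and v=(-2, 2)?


|u x v| = |(-2)*2 - 7*(-2)|
= |(-4) - (-14)| = 10

10


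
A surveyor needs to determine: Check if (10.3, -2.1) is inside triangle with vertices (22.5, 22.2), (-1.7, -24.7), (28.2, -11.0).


Cross products: AB x AP = 15.88, BC x BP = 511.34, CA x CP = 543.55
All same sign? yes

Yes, inside


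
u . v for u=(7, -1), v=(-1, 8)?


u . v = u_x*v_x + u_y*v_y = 7*(-1) + (-1)*8
= (-7) + (-8) = -15

-15


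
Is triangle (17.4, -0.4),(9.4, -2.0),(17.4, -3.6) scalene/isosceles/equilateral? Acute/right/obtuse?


Side lengths squared: AB^2=66.56, BC^2=66.56, CA^2=10.24
Sorted: [10.24, 66.56, 66.56]
By sides: Isosceles, By angles: Acute

Isosceles, Acute


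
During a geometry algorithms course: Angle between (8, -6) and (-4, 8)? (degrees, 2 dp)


u.v = -80, |u| = sqrt(100) = 10, |v| = sqrt(80) = 8.9443
cos(theta) = u.v/(|u||v|) = -80/sqrt(8000) = -0.894427
theta = acos(-0.894427) = 153.43 degrees

153.43 degrees


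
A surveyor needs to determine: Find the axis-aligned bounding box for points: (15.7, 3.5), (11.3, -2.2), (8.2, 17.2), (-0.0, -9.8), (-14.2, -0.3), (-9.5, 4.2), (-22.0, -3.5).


x range: [-22, 15.7]
y range: [-9.8, 17.2]
Bounding box: (-22,-9.8) to (15.7,17.2)

(-22,-9.8) to (15.7,17.2)


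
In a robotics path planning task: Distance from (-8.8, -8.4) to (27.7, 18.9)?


dx=36.5, dy=27.3
d^2 = 36.5^2 + 27.3^2 = 2077.54
d = sqrt(2077.54) = 45.58

45.58


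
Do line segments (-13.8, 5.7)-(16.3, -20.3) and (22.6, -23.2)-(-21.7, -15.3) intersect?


Cross products: d1=-992.71, d2=-78.7, d3=76.51, d4=-837.5
d1*d2 < 0 and d3*d4 < 0? no

No, they don't intersect


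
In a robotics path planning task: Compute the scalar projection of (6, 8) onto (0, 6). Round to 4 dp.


u.v = 48, |v| = sqrt(36) = 6
Scalar projection = u.v / |v| = 48 / sqrt(36) = 8

8


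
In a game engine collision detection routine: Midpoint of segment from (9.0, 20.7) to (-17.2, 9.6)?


M = ((9+(-17.2))/2, (20.7+9.6)/2)
= (-4.1, 15.15)

(-4.1, 15.15)


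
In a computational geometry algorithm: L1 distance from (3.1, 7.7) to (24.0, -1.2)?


|3.1-24| + |7.7-(-1.2)| = 20.9 + 8.9 = 29.8

29.8


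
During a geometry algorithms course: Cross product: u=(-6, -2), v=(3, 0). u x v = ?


u x v = u_x*v_y - u_y*v_x = (-6)*0 - (-2)*3
= 0 - (-6) = 6

6


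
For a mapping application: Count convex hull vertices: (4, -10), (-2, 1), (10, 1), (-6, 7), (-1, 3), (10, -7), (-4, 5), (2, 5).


Convex hull vertices (CCW): (-6, 7), (4, -10), (10, -7), (10, 1), (2, 5)
Count = 5

5


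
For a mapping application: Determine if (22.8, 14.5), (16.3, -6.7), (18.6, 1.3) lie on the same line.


Cross product: (16.3-22.8)*(1.3-14.5) - ((-6.7)-14.5)*(18.6-22.8)
= -3.24

No, not collinear


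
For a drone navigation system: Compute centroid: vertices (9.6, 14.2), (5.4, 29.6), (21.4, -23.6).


Centroid = ((x_A+x_B+x_C)/3, (y_A+y_B+y_C)/3)
= ((9.6+5.4+21.4)/3, (14.2+29.6+(-23.6))/3)
= (12.1333, 6.7333)

(12.1333, 6.7333)


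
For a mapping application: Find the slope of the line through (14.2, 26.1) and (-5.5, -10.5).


slope = (y2-y1)/(x2-x1) = ((-10.5)-26.1)/((-5.5)-14.2) = (-36.6)/(-19.7) = 1.8579

1.8579


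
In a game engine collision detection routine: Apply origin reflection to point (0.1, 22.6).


Reflection over origin: (x,y) -> (-x,-y)
(0.1, 22.6) -> (-0.1, -22.6)

(-0.1, -22.6)


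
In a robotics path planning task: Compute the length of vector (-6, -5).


|u| = sqrt((-6)^2 + (-5)^2) = sqrt(61) = 7.8102

7.8102


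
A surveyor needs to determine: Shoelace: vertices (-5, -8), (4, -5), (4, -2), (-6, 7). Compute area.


Shoelace sum: ((-5)*(-5) - 4*(-8)) + (4*(-2) - 4*(-5)) + (4*7 - (-6)*(-2)) + ((-6)*(-8) - (-5)*7)
= 168
Area = |168|/2 = 84

84


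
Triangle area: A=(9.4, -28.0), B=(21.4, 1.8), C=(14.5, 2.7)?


Area = |x_A(y_B-y_C) + x_B(y_C-y_A) + x_C(y_A-y_B)|/2
= |(-8.46) + 656.98 + (-432.1)|/2
= 216.42/2 = 108.21

108.21


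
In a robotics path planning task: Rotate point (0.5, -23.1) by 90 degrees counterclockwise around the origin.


90° CCW: (x,y) -> (-y, x)
(0.5,-23.1) -> (23.1, 0.5)

(23.1, 0.5)


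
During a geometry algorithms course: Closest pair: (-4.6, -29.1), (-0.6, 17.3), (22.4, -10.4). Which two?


d(P0,P1) = 46.5721, d(P0,P2) = 32.8434, d(P1,P2) = 36.004
Closest: P0 and P2

Closest pair: (-4.6, -29.1) and (22.4, -10.4), distance = 32.8434


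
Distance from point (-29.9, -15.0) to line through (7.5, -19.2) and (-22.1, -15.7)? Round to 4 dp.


|cross product| = 6.58
|line direction| = sqrt(888.41) = 29.8062
Distance = 6.58/sqrt(888.41) = 0.2208

0.2208


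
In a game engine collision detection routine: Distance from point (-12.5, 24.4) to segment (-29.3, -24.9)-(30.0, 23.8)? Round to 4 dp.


Project P onto AB: t = 0.5769 (clamped to [0,1])
Closest point on segment: (4.9128, 3.1972)
Distance: 27.4366

27.4366


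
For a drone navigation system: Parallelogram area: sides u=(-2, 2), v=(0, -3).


|u x v| = |(-2)*(-3) - 2*0|
= |6 - 0| = 6

6


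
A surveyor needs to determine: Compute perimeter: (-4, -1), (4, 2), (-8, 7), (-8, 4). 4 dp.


Sides: (-4, -1)->(4, 2): sqrt(73) = 8.544004, (4, 2)->(-8, 7): sqrt(169) = 13, (-8, 7)->(-8, 4): sqrt(9) = 3, (-8, 4)->(-4, -1): sqrt(41) = 6.403124
Sum = 30.947128
Perimeter = 30.9471

30.9471


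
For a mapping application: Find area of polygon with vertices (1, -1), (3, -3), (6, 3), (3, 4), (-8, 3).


Shoelace sum: (1*(-3) - 3*(-1)) + (3*3 - 6*(-3)) + (6*4 - 3*3) + (3*3 - (-8)*4) + ((-8)*(-1) - 1*3)
= 88
Area = |88|/2 = 44

44


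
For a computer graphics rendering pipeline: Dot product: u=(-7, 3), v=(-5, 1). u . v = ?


u . v = u_x*v_x + u_y*v_y = (-7)*(-5) + 3*1
= 35 + 3 = 38

38


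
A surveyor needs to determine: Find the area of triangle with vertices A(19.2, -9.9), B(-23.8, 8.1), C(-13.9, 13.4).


Area = |x_A(y_B-y_C) + x_B(y_C-y_A) + x_C(y_A-y_B)|/2
= |(-101.76) + (-554.54) + 250.2|/2
= 406.1/2 = 203.05

203.05


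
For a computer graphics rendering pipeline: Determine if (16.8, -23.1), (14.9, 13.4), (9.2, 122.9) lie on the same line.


Cross product: (14.9-16.8)*(122.9-(-23.1)) - (13.4-(-23.1))*(9.2-16.8)
= 0

Yes, collinear


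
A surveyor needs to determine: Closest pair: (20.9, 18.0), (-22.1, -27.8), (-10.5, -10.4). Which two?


d(P0,P1) = 62.8223, d(P0,P2) = 42.3382, d(P1,P2) = 20.9122
Closest: P1 and P2

Closest pair: (-22.1, -27.8) and (-10.5, -10.4), distance = 20.9122


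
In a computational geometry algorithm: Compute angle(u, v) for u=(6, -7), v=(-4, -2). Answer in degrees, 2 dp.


u.v = -10, |u| = sqrt(85) = 9.2195, |v| = sqrt(20) = 4.4721
cos(theta) = u.v/(|u||v|) = -10/sqrt(1700) = -0.242536
theta = acos(-0.242536) = 104.04 degrees

104.04 degrees


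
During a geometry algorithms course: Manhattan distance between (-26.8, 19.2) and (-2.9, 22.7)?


|(-26.8)-(-2.9)| + |19.2-22.7| = 23.9 + 3.5 = 27.4

27.4


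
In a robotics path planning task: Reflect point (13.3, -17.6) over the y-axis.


Reflection over y-axis: (x,y) -> (-x,y)
(13.3, -17.6) -> (-13.3, -17.6)

(-13.3, -17.6)


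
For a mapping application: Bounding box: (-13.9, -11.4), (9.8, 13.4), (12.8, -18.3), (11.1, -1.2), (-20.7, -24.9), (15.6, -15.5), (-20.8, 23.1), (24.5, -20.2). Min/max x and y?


x range: [-20.8, 24.5]
y range: [-24.9, 23.1]
Bounding box: (-20.8,-24.9) to (24.5,23.1)

(-20.8,-24.9) to (24.5,23.1)


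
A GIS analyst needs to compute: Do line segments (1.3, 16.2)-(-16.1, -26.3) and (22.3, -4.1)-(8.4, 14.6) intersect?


Cross products: d1=110.53, d2=1026.66, d3=1245.72, d4=329.59
d1*d2 < 0 and d3*d4 < 0? no

No, they don't intersect


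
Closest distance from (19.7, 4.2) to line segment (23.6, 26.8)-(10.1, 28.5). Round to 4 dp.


Project P onto AB: t = 0.0769 (clamped to [0,1])
Closest point on segment: (22.5624, 26.9307)
Distance: 22.9102

22.9102


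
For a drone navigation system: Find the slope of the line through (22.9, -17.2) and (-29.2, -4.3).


slope = (y2-y1)/(x2-x1) = ((-4.3)-(-17.2))/((-29.2)-22.9) = 12.9/(-52.1) = -0.2476

-0.2476


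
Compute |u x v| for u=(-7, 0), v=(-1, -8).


|u x v| = |(-7)*(-8) - 0*(-1)|
= |56 - 0| = 56

56


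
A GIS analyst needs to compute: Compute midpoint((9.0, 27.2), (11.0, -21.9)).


M = ((9+11)/2, (27.2+(-21.9))/2)
= (10, 2.65)

(10, 2.65)


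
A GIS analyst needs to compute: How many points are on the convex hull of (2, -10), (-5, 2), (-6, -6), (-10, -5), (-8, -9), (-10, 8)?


Convex hull vertices (CCW): (-10, -5), (-8, -9), (2, -10), (-5, 2), (-10, 8)
Count = 5

5


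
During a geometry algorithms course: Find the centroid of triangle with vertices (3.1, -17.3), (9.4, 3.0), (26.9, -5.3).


Centroid = ((x_A+x_B+x_C)/3, (y_A+y_B+y_C)/3)
= ((3.1+9.4+26.9)/3, ((-17.3)+3+(-5.3))/3)
= (13.1333, -6.5333)

(13.1333, -6.5333)


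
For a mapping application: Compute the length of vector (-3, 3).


|u| = sqrt((-3)^2 + 3^2) = sqrt(18) = 4.2426

4.2426


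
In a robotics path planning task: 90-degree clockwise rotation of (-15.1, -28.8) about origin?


90° CW: (x,y) -> (y, -x)
(-15.1,-28.8) -> (-28.8, 15.1)

(-28.8, 15.1)


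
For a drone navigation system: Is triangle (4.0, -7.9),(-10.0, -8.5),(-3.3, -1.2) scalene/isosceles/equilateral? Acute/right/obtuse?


Side lengths squared: AB^2=196.36, BC^2=98.18, CA^2=98.18
Sorted: [98.18, 98.18, 196.36]
By sides: Isosceles, By angles: Right

Isosceles, Right


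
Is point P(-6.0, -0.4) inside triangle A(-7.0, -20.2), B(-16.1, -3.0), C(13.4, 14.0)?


Cross products: AB x AP = -197.38, BC x BP = -95, CA x CP = -369.72
All same sign? yes

Yes, inside


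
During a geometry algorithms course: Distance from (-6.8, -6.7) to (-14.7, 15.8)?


dx=-7.9, dy=22.5
d^2 = (-7.9)^2 + 22.5^2 = 568.66
d = sqrt(568.66) = 23.8466

23.8466


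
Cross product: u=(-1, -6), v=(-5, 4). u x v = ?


u x v = u_x*v_y - u_y*v_x = (-1)*4 - (-6)*(-5)
= (-4) - 30 = -34

-34


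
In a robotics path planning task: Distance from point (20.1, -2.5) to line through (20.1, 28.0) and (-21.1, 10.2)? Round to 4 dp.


|cross product| = 1256.6
|line direction| = sqrt(2014.28) = 44.8807
Distance = 1256.6/sqrt(2014.28) = 27.9987

27.9987


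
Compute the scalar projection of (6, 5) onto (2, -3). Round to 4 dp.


u.v = -3, |v| = sqrt(13) = 3.6056
Scalar projection = u.v / |v| = -3 / sqrt(13) = -0.8321

-0.8321


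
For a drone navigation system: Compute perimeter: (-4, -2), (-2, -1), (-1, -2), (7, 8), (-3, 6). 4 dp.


Sides: (-4, -2)->(-2, -1): sqrt(5) = 2.236068, (-2, -1)->(-1, -2): sqrt(2) = 1.414214, (-1, -2)->(7, 8): sqrt(164) = 12.806248, (7, 8)->(-3, 6): sqrt(104) = 10.198039, (-3, 6)->(-4, -2): sqrt(65) = 8.062258
Sum = 34.716827
Perimeter = 34.7168

34.7168


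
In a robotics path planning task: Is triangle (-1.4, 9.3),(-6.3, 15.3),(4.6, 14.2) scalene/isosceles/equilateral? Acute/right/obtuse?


Side lengths squared: AB^2=60.01, BC^2=120.02, CA^2=60.01
Sorted: [60.01, 60.01, 120.02]
By sides: Isosceles, By angles: Right

Isosceles, Right


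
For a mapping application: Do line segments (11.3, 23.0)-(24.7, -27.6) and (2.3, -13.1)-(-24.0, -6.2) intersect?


Cross products: d1=-1011.53, d2=226.79, d3=-939.14, d4=-2177.46
d1*d2 < 0 and d3*d4 < 0? no

No, they don't intersect


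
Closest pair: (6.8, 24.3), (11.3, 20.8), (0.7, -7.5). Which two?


d(P0,P1) = 5.7009, d(P0,P2) = 32.3798, d(P1,P2) = 30.22
Closest: P0 and P1

Closest pair: (6.8, 24.3) and (11.3, 20.8), distance = 5.7009


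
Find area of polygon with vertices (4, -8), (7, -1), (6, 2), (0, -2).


Shoelace sum: (4*(-1) - 7*(-8)) + (7*2 - 6*(-1)) + (6*(-2) - 0*2) + (0*(-8) - 4*(-2))
= 68
Area = |68|/2 = 34

34


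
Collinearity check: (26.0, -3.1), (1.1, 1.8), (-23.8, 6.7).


Cross product: (1.1-26)*(6.7-(-3.1)) - (1.8-(-3.1))*((-23.8)-26)
= 0

Yes, collinear


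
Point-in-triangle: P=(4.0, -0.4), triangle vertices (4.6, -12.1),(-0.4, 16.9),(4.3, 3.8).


Cross products: AB x AP = -41.1, BC x BP = -23.67, CA x CP = -6.03
All same sign? yes

Yes, inside


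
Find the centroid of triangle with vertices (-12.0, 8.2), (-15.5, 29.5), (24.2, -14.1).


Centroid = ((x_A+x_B+x_C)/3, (y_A+y_B+y_C)/3)
= (((-12)+(-15.5)+24.2)/3, (8.2+29.5+(-14.1))/3)
= (-1.1, 7.8667)

(-1.1, 7.8667)


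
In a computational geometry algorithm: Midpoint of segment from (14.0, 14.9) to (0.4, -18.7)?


M = ((14+0.4)/2, (14.9+(-18.7))/2)
= (7.2, -1.9)

(7.2, -1.9)


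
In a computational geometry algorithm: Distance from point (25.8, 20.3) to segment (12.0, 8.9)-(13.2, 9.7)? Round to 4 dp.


Project P onto AB: t = 1 (clamped to [0,1])
Closest point on segment: (13.2, 9.7)
Distance: 16.4657

16.4657


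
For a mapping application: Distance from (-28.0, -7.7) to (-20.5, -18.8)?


dx=7.5, dy=-11.1
d^2 = 7.5^2 + (-11.1)^2 = 179.46
d = sqrt(179.46) = 13.3963

13.3963


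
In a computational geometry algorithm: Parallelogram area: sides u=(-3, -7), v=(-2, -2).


|u x v| = |(-3)*(-2) - (-7)*(-2)|
= |6 - 14| = 8

8


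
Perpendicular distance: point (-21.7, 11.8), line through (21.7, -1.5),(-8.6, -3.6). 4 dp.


|cross product| = 494.13
|line direction| = sqrt(922.5) = 30.3727
Distance = 494.13/sqrt(922.5) = 16.2689

16.2689


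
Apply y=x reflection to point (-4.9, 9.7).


Reflection over y=x: (x,y) -> (y,x)
(-4.9, 9.7) -> (9.7, -4.9)

(9.7, -4.9)


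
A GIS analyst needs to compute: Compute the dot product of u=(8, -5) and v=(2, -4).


u . v = u_x*v_x + u_y*v_y = 8*2 + (-5)*(-4)
= 16 + 20 = 36

36


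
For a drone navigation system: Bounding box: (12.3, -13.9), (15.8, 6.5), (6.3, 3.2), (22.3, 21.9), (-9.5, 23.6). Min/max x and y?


x range: [-9.5, 22.3]
y range: [-13.9, 23.6]
Bounding box: (-9.5,-13.9) to (22.3,23.6)

(-9.5,-13.9) to (22.3,23.6)


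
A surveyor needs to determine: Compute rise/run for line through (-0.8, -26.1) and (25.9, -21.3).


slope = (y2-y1)/(x2-x1) = ((-21.3)-(-26.1))/(25.9-(-0.8)) = 4.8/26.7 = 0.1798

0.1798


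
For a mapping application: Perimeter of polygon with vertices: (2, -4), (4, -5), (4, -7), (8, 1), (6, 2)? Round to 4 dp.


Sides: (2, -4)->(4, -5): sqrt(5) = 2.236068, (4, -5)->(4, -7): sqrt(4) = 2, (4, -7)->(8, 1): sqrt(80) = 8.944272, (8, 1)->(6, 2): sqrt(5) = 2.236068, (6, 2)->(2, -4): sqrt(52) = 7.211103
Sum = 22.627511
Perimeter = 22.6275

22.6275


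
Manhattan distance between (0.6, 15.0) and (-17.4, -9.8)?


|0.6-(-17.4)| + |15-(-9.8)| = 18 + 24.8 = 42.8

42.8


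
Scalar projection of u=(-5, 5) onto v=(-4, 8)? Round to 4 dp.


u.v = 60, |v| = sqrt(80) = 8.9443
Scalar projection = u.v / |v| = 60 / sqrt(80) = 6.7082

6.7082


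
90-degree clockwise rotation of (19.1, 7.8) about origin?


90° CW: (x,y) -> (y, -x)
(19.1,7.8) -> (7.8, -19.1)

(7.8, -19.1)


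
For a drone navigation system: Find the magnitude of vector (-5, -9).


|u| = sqrt((-5)^2 + (-9)^2) = sqrt(106) = 10.2956

10.2956


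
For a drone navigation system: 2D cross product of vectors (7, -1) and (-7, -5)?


u x v = u_x*v_y - u_y*v_x = 7*(-5) - (-1)*(-7)
= (-35) - 7 = -42

-42


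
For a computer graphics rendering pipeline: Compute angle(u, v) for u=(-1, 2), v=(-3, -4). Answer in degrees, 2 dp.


u.v = -5, |u| = sqrt(5) = 2.2361, |v| = sqrt(25) = 5
cos(theta) = u.v/(|u||v|) = -5/sqrt(125) = -0.447214
theta = acos(-0.447214) = 116.57 degrees

116.57 degrees


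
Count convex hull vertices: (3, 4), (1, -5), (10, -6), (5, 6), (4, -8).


Convex hull vertices (CCW): (1, -5), (4, -8), (10, -6), (5, 6), (3, 4)
Count = 5

5


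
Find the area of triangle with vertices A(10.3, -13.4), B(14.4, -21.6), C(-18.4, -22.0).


Area = |x_A(y_B-y_C) + x_B(y_C-y_A) + x_C(y_A-y_B)|/2
= |4.12 + (-123.84) + (-150.88)|/2
= 270.6/2 = 135.3

135.3


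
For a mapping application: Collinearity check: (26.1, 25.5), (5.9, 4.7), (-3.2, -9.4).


Cross product: (5.9-26.1)*((-9.4)-25.5) - (4.7-25.5)*((-3.2)-26.1)
= 95.54

No, not collinear


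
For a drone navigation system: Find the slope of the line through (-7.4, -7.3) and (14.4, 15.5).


slope = (y2-y1)/(x2-x1) = (15.5-(-7.3))/(14.4-(-7.4)) = 22.8/21.8 = 1.0459

1.0459


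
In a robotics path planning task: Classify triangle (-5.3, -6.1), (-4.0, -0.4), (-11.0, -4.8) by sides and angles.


Side lengths squared: AB^2=34.18, BC^2=68.36, CA^2=34.18
Sorted: [34.18, 34.18, 68.36]
By sides: Isosceles, By angles: Right

Isosceles, Right


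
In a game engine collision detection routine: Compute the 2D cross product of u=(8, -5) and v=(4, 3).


u x v = u_x*v_y - u_y*v_x = 8*3 - (-5)*4
= 24 - (-20) = 44

44


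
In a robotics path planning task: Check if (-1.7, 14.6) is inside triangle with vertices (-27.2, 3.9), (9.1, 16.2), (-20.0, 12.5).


Cross products: AB x AP = 74.76, BC x BP = 6.6, CA x CP = 142.26
All same sign? yes

Yes, inside


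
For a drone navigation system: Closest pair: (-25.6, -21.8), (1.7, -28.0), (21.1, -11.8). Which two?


d(P0,P1) = 27.9952, d(P0,P2) = 47.7587, d(P1,P2) = 25.2745
Closest: P1 and P2

Closest pair: (1.7, -28.0) and (21.1, -11.8), distance = 25.2745


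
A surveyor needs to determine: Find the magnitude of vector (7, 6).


|u| = sqrt(7^2 + 6^2) = sqrt(85) = 9.2195

9.2195


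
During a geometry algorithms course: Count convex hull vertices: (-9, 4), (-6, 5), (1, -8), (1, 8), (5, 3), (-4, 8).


Convex hull vertices (CCW): (-9, 4), (1, -8), (5, 3), (1, 8), (-4, 8)
Count = 5

5


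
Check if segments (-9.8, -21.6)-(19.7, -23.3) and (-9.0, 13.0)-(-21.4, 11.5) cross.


Cross products: d1=427.84, d2=493.17, d3=1022.06, d4=956.73
d1*d2 < 0 and d3*d4 < 0? no

No, they don't intersect


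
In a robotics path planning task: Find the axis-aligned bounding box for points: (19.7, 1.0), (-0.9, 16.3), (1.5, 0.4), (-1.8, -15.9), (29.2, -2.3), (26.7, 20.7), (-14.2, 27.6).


x range: [-14.2, 29.2]
y range: [-15.9, 27.6]
Bounding box: (-14.2,-15.9) to (29.2,27.6)

(-14.2,-15.9) to (29.2,27.6)


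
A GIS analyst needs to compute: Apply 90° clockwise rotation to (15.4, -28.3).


90° CW: (x,y) -> (y, -x)
(15.4,-28.3) -> (-28.3, -15.4)

(-28.3, -15.4)


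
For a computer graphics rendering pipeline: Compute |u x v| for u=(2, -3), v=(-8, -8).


|u x v| = |2*(-8) - (-3)*(-8)|
= |(-16) - 24| = 40

40


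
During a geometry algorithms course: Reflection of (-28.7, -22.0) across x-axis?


Reflection over x-axis: (x,y) -> (x,-y)
(-28.7, -22) -> (-28.7, 22)

(-28.7, 22)


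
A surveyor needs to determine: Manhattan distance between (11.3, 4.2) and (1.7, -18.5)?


|11.3-1.7| + |4.2-(-18.5)| = 9.6 + 22.7 = 32.3

32.3


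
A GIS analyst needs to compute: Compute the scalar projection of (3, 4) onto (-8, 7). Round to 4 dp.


u.v = 4, |v| = sqrt(113) = 10.6301
Scalar projection = u.v / |v| = 4 / sqrt(113) = 0.3763

0.3763


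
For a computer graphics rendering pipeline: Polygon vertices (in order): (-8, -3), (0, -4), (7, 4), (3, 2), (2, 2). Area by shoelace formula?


Shoelace sum: ((-8)*(-4) - 0*(-3)) + (0*4 - 7*(-4)) + (7*2 - 3*4) + (3*2 - 2*2) + (2*(-3) - (-8)*2)
= 74
Area = |74|/2 = 37

37


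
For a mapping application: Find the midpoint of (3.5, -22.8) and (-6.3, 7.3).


M = ((3.5+(-6.3))/2, ((-22.8)+7.3)/2)
= (-1.4, -7.75)

(-1.4, -7.75)


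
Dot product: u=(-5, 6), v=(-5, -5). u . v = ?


u . v = u_x*v_x + u_y*v_y = (-5)*(-5) + 6*(-5)
= 25 + (-30) = -5

-5


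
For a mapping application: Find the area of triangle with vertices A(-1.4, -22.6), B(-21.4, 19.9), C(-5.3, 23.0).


Area = |x_A(y_B-y_C) + x_B(y_C-y_A) + x_C(y_A-y_B)|/2
= |4.34 + (-975.84) + 225.25|/2
= 746.25/2 = 373.125

373.125


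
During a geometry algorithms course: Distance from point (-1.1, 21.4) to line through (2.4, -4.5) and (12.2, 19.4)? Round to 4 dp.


|cross product| = 337.47
|line direction| = sqrt(667.25) = 25.8312
Distance = 337.47/sqrt(667.25) = 13.0644

13.0644


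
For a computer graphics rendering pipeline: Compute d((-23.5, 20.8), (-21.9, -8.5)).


dx=1.6, dy=-29.3
d^2 = 1.6^2 + (-29.3)^2 = 861.05
d = sqrt(861.05) = 29.3437

29.3437


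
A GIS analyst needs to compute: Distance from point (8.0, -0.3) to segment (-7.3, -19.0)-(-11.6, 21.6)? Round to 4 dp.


Project P onto AB: t = 0.416 (clamped to [0,1])
Closest point on segment: (-9.0889, -2.1099)
Distance: 17.1844

17.1844


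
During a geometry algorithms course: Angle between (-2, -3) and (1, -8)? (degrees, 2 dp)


u.v = 22, |u| = sqrt(13) = 3.6056, |v| = sqrt(65) = 8.0623
cos(theta) = u.v/(|u||v|) = 22/sqrt(845) = 0.756823
theta = acos(0.756823) = 40.82 degrees

40.82 degrees


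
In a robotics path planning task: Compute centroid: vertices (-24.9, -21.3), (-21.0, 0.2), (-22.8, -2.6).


Centroid = ((x_A+x_B+x_C)/3, (y_A+y_B+y_C)/3)
= (((-24.9)+(-21)+(-22.8))/3, ((-21.3)+0.2+(-2.6))/3)
= (-22.9, -7.9)

(-22.9, -7.9)


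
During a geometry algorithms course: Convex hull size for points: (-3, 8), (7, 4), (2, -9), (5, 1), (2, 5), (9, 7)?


Convex hull vertices (CCW): (-3, 8), (2, -9), (9, 7)
Count = 3

3


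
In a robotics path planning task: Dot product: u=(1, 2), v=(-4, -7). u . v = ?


u . v = u_x*v_x + u_y*v_y = 1*(-4) + 2*(-7)
= (-4) + (-14) = -18

-18


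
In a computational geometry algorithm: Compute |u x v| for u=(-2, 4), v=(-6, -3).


|u x v| = |(-2)*(-3) - 4*(-6)|
= |6 - (-24)| = 30

30


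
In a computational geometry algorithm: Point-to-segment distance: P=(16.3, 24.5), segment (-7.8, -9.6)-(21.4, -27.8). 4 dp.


Project P onto AB: t = 0.0702 (clamped to [0,1])
Closest point on segment: (-5.7504, -10.8775)
Distance: 41.6868

41.6868


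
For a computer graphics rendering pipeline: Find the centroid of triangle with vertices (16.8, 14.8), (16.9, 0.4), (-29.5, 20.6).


Centroid = ((x_A+x_B+x_C)/3, (y_A+y_B+y_C)/3)
= ((16.8+16.9+(-29.5))/3, (14.8+0.4+20.6)/3)
= (1.4, 11.9333)

(1.4, 11.9333)


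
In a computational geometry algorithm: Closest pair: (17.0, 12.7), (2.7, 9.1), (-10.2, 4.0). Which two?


d(P0,P1) = 14.7462, d(P0,P2) = 28.5575, d(P1,P2) = 13.8716
Closest: P1 and P2

Closest pair: (2.7, 9.1) and (-10.2, 4.0), distance = 13.8716


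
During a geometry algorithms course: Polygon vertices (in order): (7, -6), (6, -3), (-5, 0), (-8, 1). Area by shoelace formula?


Shoelace sum: (7*(-3) - 6*(-6)) + (6*0 - (-5)*(-3)) + ((-5)*1 - (-8)*0) + ((-8)*(-6) - 7*1)
= 36
Area = |36|/2 = 18

18


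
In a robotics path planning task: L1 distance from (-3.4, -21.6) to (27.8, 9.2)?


|(-3.4)-27.8| + |(-21.6)-9.2| = 31.2 + 30.8 = 62

62


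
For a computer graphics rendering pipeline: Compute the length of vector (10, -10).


|u| = sqrt(10^2 + (-10)^2) = sqrt(200) = 14.1421

14.1421


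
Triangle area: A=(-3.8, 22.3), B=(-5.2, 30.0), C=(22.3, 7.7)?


Area = |x_A(y_B-y_C) + x_B(y_C-y_A) + x_C(y_A-y_B)|/2
= |(-84.74) + 75.92 + (-171.71)|/2
= 180.53/2 = 90.265

90.265


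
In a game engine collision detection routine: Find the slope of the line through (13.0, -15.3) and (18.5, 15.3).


slope = (y2-y1)/(x2-x1) = (15.3-(-15.3))/(18.5-13) = 30.6/5.5 = 5.5636

5.5636


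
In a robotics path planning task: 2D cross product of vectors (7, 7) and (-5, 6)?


u x v = u_x*v_y - u_y*v_x = 7*6 - 7*(-5)
= 42 - (-35) = 77

77


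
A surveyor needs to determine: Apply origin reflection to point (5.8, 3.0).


Reflection over origin: (x,y) -> (-x,-y)
(5.8, 3) -> (-5.8, -3)

(-5.8, -3)


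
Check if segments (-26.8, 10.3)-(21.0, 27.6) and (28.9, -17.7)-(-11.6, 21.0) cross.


Cross products: d1=1021.59, d2=-1528.92, d3=-2302.01, d4=248.5
d1*d2 < 0 and d3*d4 < 0? yes

Yes, they intersect


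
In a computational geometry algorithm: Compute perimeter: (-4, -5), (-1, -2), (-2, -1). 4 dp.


Sides: (-4, -5)->(-1, -2): sqrt(18) = 4.242641, (-1, -2)->(-2, -1): sqrt(2) = 1.414214, (-2, -1)->(-4, -5): sqrt(20) = 4.472136
Sum = 10.128991
Perimeter = 10.129

10.129
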